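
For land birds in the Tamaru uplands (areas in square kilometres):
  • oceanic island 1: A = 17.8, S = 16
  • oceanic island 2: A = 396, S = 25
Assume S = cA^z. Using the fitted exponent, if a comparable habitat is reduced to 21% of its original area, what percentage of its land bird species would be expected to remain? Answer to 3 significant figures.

z = ln(25/16) / ln(396/17.8) = 0.4463 / 3.1022 = 0.1439
S_new/S_old = (A_new/A_old)^z = 0.21^0.1439 = exp(0.1439 × -1.5606) = 0.7989

79.9%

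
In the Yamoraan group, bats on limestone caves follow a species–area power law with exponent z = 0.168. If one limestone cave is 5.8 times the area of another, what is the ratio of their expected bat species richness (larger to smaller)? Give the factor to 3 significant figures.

1.34

S₂/S₁ = (A₂/A₁)^z = 5.8^0.168
ln(S₂/S₁) = 0.168 × ln 5.8 = 0.168 × 1.7579 = 0.2953
S₂/S₁ = e^0.2953 ≈ 1.344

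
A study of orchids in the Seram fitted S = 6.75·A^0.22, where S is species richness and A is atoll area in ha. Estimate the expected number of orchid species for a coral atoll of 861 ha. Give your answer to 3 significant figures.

29.9

S = 6.75 × 861^0.22 = 6.75 × 4.423 ≈ 29.85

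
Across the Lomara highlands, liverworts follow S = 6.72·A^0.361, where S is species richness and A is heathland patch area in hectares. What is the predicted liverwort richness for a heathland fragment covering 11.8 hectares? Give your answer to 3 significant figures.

S = 6.72 × 11.8^0.361
ln S = ln 6.72 + 0.361 × ln 11.8 = 1.9051 + 0.361 × 2.4681 = 2.7961
S = e^2.7961 ≈ 16.38

16.4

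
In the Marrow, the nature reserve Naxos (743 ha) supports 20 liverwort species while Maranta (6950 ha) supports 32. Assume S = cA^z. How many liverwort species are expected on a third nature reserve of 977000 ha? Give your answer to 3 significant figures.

z = ln(32/20) / ln(6950/743) = 0.4700 / 2.2358 = 0.2102
c = 20 / 743^0.2102 = 20 / 4.014 = 4.983
S₃ = 4.983 × 977000^0.2102 = 4.983 × 18.16 ≈ 90.51

90.5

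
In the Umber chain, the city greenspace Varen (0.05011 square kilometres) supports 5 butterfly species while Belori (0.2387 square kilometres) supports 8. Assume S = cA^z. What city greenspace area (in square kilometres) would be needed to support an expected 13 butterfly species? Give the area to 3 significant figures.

z = ln(8/5) / ln(0.2387/0.05011) = 0.4700 / 1.5610 = 0.3011
c = 5 / 0.05011^0.3011 = 5 / 0.406 = 12.31
A = (13/12.31)^(1/0.3011) ⇒ ln A = ln(1.056)/0.3011 = 0.1799
A = e^0.1799 ≈ 1.197 square kilometres

1.20 square kilometres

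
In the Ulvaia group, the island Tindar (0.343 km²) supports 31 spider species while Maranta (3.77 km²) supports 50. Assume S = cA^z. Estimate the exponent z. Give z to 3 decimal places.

0.199

Taking logs: ln S = ln c + z ln A, so z = (ln S₂ − ln S₁)/(ln A₂ − ln A₁).
z = ln(50/31) / ln(3.77/0.343) = ln(1.613) / ln(10.99) = 0.4780 / 2.3971 = 0.1994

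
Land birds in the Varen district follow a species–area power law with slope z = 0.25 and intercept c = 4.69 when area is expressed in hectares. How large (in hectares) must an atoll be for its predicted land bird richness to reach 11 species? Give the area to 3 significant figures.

11 = 4.69 × A^0.25  ⇒  A^0.25 = 11/4.69 = 2.345
ln A = ln(2.345) / 0.25 = 0.8525 / 0.25 = 3.4099
A = e^3.4099 ≈ 30.26 hectares

30.3 hectares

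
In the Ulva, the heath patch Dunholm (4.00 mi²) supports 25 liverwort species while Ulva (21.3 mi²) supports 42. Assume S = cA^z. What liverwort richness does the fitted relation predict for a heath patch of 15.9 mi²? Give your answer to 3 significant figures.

z = ln(42/25) / ln(21.3/4) = 0.5188 / 1.6724 = 0.3102
c = 25 / 4^0.3102 = 25 / 1.537 = 16.26
S₃ = 16.26 × 15.9^0.3102 = 16.26 × 2.359 ≈ 38.36

38.4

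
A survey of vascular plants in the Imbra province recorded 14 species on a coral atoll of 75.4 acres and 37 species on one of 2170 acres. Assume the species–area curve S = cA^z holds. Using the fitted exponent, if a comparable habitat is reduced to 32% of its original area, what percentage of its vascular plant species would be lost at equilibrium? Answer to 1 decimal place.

z = ln(37/14) / ln(2170/75.4) = 0.9719 / 3.3597 = 0.2893
S_new/S_old = (A_new/A_old)^z = 0.32^0.2893 = exp(0.2893 × -1.1394) = 0.7192
Fraction lost = 1 − 0.7192 = 0.2808

28.1%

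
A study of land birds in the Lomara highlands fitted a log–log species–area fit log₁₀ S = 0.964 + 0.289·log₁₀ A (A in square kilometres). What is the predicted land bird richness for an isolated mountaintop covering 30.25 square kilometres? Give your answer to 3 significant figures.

S = 9.204 × 30.25^0.289
ln S = ln 9.204 + 0.289 × ln 30.25 = 2.2197 + 0.289 × 3.4095 = 3.2050
S = e^3.2050 ≈ 24.66

24.7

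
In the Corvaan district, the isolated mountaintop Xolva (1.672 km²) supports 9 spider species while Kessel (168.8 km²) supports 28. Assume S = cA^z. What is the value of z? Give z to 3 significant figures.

0.246

Taking logs: ln S = ln c + z ln A, so z = (ln S₂ − ln S₁)/(ln A₂ − ln A₁).
z = ln(28/9) / ln(168.8/1.672) = ln(3.111) / ln(101) = 1.1350 / 4.6147 = 0.2459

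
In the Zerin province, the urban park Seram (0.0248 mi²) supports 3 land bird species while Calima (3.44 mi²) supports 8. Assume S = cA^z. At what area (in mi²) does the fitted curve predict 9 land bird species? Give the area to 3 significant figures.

z = ln(8/3) / ln(3.44/0.0248) = 0.9808 / 4.9324 = 0.1989
c = 3 / 0.0248^0.1989 = 3 / 0.4794 = 6.257
A = (9/6.257)^(1/0.1989) ⇒ ln A = ln(1.438)/0.1989 = 1.8278
A = e^1.8278 ≈ 6.22 mi²

6.22 mi²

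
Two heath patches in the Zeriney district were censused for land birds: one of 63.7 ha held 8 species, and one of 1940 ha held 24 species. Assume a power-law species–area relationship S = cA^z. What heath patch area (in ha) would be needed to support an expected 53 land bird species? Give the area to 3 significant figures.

z = ln(24/8) / ln(1940/63.7) = 1.0986 / 3.4163 = 0.3216
c = 8 / 63.7^0.3216 = 8 / 3.803 = 2.103
A = (53/2.103)^(1/0.3216) ⇒ ln A = ln(25.2)/0.3216 = 10.0340
A = e^10.0340 ≈ 22788 ha

22800 ha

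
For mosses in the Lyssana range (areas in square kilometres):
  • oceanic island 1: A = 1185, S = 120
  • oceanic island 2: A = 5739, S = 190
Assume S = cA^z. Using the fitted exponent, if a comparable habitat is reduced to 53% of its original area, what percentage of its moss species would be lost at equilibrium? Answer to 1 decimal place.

z = ln(190/120) / ln(5739/1185) = 0.4595 / 1.5775 = 0.2913
S_new/S_old = (A_new/A_old)^z = 0.53^0.2913 = exp(0.2913 × -0.6349) = 0.8312
Fraction lost = 1 − 0.8312 = 0.1688

16.9%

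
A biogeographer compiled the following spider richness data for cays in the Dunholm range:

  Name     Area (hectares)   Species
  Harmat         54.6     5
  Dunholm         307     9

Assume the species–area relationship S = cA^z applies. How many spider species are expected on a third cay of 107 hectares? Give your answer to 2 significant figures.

6.3

z = ln(9/5) / ln(307/54.6) = 0.5878 / 1.7268 = 0.3404
c = 5 / 54.6^0.3404 = 5 / 3.902 = 1.281
S₃ = 1.281 × 107^0.3404 = 1.281 × 4.907 ≈ 6.287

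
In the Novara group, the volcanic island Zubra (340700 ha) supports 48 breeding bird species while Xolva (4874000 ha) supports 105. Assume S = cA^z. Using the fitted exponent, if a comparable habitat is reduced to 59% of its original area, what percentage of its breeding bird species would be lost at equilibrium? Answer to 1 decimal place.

14.4%

z = ln(105/48) / ln(4874000/340700) = 0.7828 / 2.6607 = 0.2942
S_new/S_old = (A_new/A_old)^z = 0.59^0.2942 = exp(0.2942 × -0.5276) = 0.8562
Fraction lost = 1 − 0.8562 = 0.1438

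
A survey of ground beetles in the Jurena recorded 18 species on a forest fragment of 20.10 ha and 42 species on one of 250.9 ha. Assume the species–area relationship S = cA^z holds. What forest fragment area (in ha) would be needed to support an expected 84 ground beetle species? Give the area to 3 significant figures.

1980 ha

z = ln(42/18) / ln(250.9/20.1) = 0.8473 / 2.5243 = 0.3357
c = 18 / 20.1^0.3357 = 18 / 2.738 = 6.574
A = (84/6.574)^(1/0.3357) ⇒ ln A = ln(12.78)/0.3357 = 7.5901
A = e^7.5901 ≈ 1979 ha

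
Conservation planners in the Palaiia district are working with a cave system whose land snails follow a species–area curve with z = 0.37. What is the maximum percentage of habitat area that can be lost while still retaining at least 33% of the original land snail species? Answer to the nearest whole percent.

Need (A_new/A_old)^0.37 = 0.33, so A_new/A_old = 0.33^(1/0.37) = 0.33^2.703
ln(A_new/A_old) = ln 0.33 / 0.37 = -1.1087 / 0.37 = -2.9964
A_new/A_old = e^-2.9964 ≈ 0.04997
Fraction that can be lost = 1 − 0.04997 = 0.95

95%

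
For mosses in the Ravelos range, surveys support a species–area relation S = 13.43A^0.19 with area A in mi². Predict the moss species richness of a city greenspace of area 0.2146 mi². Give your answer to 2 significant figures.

S = 13.43 × 0.2146^0.19
ln S = ln 13.43 + 0.19 × ln 0.2146 = 2.5975 + 0.19 × -1.5390 = 2.3051
S = e^2.3051 ≈ 10.03

10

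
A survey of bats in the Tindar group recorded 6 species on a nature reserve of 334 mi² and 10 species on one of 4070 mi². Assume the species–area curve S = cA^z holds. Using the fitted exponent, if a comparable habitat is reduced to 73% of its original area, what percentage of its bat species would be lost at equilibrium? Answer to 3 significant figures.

z = ln(10/6) / ln(4070/334) = 0.5108 / 2.5003 = 0.2043
S_new/S_old = (A_new/A_old)^z = 0.73^0.2043 = exp(0.2043 × -0.3147) = 0.9377
Fraction lost = 1 − 0.9377 = 0.06227

6.23%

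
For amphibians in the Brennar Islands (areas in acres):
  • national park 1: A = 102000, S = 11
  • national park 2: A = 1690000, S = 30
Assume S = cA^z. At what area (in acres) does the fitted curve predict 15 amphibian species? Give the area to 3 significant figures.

243000 acres

z = ln(30/11) / ln(1690000/102000) = 1.0033 / 2.8075 = 0.3574
c = 11 / 102000^0.3574 = 11 / 61.64 = 0.1784
A = (15/0.1784)^(1/0.3574) ⇒ ln A = ln(84.06)/0.3574 = 12.4006
A = e^12.4006 ≈ 242954 acres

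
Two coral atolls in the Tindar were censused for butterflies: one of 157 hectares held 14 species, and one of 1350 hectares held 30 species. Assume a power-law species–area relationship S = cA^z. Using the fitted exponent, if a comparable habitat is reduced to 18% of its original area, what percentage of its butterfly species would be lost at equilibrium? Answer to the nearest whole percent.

z = ln(30/14) / ln(1350/157) = 0.7621 / 2.1516 = 0.3542
S_new/S_old = (A_new/A_old)^z = 0.18^0.3542 = exp(0.3542 × -1.7148) = 0.5448
Fraction lost = 1 − 0.5448 = 0.4552

46%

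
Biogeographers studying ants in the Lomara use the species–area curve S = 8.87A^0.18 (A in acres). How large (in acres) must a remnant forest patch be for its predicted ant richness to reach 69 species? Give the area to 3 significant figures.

89000 acres

69 = 8.87 × A^0.18  ⇒  A^0.18 = 69/8.87 = 7.779
ln A = ln(7.779) / 0.18 = 2.0514 / 0.18 = 11.3968
A = e^11.3968 ≈ 89040 acres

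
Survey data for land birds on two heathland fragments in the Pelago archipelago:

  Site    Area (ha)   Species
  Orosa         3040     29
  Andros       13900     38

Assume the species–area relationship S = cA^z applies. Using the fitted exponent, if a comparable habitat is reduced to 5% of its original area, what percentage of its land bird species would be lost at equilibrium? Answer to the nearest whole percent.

41%

z = ln(38/29) / ln(13900/3040) = 0.2703 / 1.5200 = 0.1778
S_new/S_old = (A_new/A_old)^z = 0.05^0.1778 = exp(0.1778 × -2.9957) = 0.587
Fraction lost = 1 − 0.587 = 0.413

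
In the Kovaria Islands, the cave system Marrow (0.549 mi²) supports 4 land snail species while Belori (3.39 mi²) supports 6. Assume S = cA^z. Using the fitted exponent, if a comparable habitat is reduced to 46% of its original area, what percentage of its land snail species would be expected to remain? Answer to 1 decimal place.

84.1%

z = ln(6/4) / ln(3.39/0.549) = 0.4055 / 1.8205 = 0.2227
S_new/S_old = (A_new/A_old)^z = 0.46^0.2227 = exp(0.2227 × -0.7765) = 0.8412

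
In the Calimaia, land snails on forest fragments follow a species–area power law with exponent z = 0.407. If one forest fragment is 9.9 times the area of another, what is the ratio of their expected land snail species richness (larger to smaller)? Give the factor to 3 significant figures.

2.54

S₂/S₁ = (A₂/A₁)^z = 9.9^0.407
ln(S₂/S₁) = 0.407 × ln 9.9 = 0.407 × 2.2925 = 0.9331
S₂/S₁ = e^0.9331 ≈ 2.542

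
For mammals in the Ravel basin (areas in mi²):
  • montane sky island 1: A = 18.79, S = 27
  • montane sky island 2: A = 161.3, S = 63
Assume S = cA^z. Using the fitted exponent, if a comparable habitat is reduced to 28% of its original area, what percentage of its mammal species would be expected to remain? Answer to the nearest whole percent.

61%

z = ln(63/27) / ln(161.3/18.79) = 0.8473 / 2.1499 = 0.3941
S_new/S_old = (A_new/A_old)^z = 0.28^0.3941 = exp(0.3941 × -1.2730) = 0.6055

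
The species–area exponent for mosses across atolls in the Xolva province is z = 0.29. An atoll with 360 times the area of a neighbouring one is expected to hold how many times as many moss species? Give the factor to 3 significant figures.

5.51

S₂/S₁ = (A₂/A₁)^z = 360^0.29
ln(S₂/S₁) = 0.29 × ln 360 = 0.29 × 5.8861 = 1.7070
S₂/S₁ = e^1.7070 ≈ 5.512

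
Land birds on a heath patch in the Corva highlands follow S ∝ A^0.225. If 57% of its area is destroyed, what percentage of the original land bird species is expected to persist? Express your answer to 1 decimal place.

S_new/S_old = (A_new/A_old)^z = 0.43^0.225
= exp(0.225 × ln 0.43) = exp(0.225 × -0.8440) = exp(-0.1899) ≈ 0.827

82.7%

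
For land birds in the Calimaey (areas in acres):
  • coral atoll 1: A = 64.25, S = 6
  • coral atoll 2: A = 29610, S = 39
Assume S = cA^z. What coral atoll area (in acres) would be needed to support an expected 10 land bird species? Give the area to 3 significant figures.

343 acres

z = ln(39/6) / ln(29610/64.25) = 1.8718 / 6.1331 = 0.3052
c = 6 / 64.25^0.3052 = 6 / 3.563 = 1.684
A = (10/1.684)^(1/0.3052) ⇒ ln A = ln(5.938)/0.3052 = 5.8365
A = e^5.8365 ≈ 342.6 acres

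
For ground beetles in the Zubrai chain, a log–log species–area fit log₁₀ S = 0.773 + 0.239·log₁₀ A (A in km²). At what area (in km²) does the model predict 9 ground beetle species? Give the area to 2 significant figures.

9 = 5.929 × A^0.239  ⇒  A^0.239 = 9/5.929 = 1.518
ln A = ln(1.518) / 0.239 = 0.4173 / 0.239 = 1.7461
A = e^1.7461 ≈ 5.732 km²

5.7 km²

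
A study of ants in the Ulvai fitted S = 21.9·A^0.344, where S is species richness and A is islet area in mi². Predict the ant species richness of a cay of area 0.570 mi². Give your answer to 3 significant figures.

18.0

S = 21.9 × 0.57^0.344 = 21.9 × 0.8242 ≈ 18.05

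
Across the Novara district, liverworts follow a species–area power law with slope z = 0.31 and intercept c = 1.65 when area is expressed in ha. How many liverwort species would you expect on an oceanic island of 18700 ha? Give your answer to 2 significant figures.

S = 1.65 × 18700^0.31
ln S = ln 1.65 + 0.31 × ln 18700 = 0.5008 + 0.31 × 9.8363 = 3.5500
S = e^3.5500 ≈ 34.81

35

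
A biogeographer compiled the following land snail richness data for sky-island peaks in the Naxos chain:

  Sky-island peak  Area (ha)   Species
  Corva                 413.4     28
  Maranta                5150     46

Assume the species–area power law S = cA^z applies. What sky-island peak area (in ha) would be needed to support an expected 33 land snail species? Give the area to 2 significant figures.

950 ha

z = ln(46/28) / ln(5150/413.4) = 0.4964 / 2.5223 = 0.1968
c = 28 / 413.4^0.1968 = 28 / 3.273 = 8.555
A = (33/8.555)^(1/0.1968) ⇒ ln A = ln(3.857)/0.1968 = 6.8592
A = e^6.8592 ≈ 952.6 ha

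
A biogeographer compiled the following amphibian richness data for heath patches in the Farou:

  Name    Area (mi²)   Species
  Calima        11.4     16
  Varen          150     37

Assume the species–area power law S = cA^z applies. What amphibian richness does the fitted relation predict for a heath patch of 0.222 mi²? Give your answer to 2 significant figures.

z = ln(37/16) / ln(150/11.4) = 0.8383 / 2.5770 = 0.3253
c = 16 / 11.4^0.3253 = 16 / 2.207 = 7.249
S₃ = 7.249 × 0.222^0.3253 = 7.249 × 0.6129 ≈ 4.443

4.4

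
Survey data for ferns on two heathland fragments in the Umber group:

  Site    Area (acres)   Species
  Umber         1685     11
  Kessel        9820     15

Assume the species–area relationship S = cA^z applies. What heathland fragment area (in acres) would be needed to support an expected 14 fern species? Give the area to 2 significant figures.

z = ln(15/11) / ln(9820/1685) = 0.3102 / 1.7627 = 0.1760
c = 11 / 1685^0.1760 = 11 / 3.696 = 2.976
A = (14/2.976)^(1/0.1760) ⇒ ln A = ln(4.704)/0.1760 = 8.8001
A = e^8.8001 ≈ 6635 acres

6600 acres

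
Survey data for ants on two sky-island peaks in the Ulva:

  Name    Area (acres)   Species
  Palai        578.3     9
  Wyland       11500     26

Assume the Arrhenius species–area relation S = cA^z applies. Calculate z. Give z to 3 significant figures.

0.355

Taking logs: ln S = ln c + z ln A, so z = (ln S₂ − ln S₁)/(ln A₂ − ln A₁).
z = ln(26/9) / ln(11500/578.3) = ln(2.889) / ln(19.89) = 1.0609 / 2.9900 = 0.3548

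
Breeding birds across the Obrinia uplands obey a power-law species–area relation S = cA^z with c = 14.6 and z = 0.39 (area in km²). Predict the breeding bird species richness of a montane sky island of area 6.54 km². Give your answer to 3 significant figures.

30.4

S = 14.6 × 6.54^0.39 = 14.6 × 2.08 ≈ 30.37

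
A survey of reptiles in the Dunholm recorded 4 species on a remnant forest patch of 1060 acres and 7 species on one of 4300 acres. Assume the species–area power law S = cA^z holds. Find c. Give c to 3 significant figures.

z = ln(S₂/S₁) / ln(A₂/A₁) = ln(7/4) / ln(4300/1060) = 0.5596 / 1.4003 = 0.3996
c = S₁ / A₁^z = 4 / 1060^0.3996 = 4 / 16.18 = 0.2472

0.247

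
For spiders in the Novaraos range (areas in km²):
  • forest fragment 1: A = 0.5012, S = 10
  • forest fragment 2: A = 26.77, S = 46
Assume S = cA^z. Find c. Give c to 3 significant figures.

13.0

z = ln(S₂/S₁) / ln(A₂/A₁) = ln(46/10) / ln(26.77/0.5012) = 1.5261 / 3.9780 = 0.3836
c = S₁ / A₁^z = 10 / 0.5012^0.3836 = 10 / 0.7672 = 13.03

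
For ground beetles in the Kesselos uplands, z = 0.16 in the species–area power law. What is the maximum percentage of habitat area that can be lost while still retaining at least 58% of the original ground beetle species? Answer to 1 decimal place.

Need (A_new/A_old)^0.16 = 0.58, so A_new/A_old = 0.58^(1/0.16) = 0.58^6.25
ln(A_new/A_old) = ln 0.58 / 0.16 = -0.5447 / 0.16 = -3.4045
A_new/A_old = e^-3.4045 ≈ 0.03322
Fraction that can be lost = 1 − 0.03322 = 0.9668

96.7%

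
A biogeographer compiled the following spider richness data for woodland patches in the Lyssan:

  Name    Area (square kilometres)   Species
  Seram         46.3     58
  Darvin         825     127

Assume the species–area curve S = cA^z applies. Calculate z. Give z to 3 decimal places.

Taking logs: ln S = ln c + z ln A, so z = (ln S₂ − ln S₁)/(ln A₂ − ln A₁).
z = ln(127/58) / ln(825/46.3) = ln(2.19) / ln(17.82) = 0.7837 / 2.8802 = 0.2721

0.272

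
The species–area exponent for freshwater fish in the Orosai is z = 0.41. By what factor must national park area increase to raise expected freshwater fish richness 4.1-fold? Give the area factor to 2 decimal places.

31.23

(A₂/A₁)^0.41 = 4.1, so A₂/A₁ = 4.1^(1/0.41) = 4.1^2.439
ln(A₂/A₁) = ln 4.1 / 0.41 = 1.4110 / 0.41 = 3.4414
A₂/A₁ = e^3.4414 ≈ 31.23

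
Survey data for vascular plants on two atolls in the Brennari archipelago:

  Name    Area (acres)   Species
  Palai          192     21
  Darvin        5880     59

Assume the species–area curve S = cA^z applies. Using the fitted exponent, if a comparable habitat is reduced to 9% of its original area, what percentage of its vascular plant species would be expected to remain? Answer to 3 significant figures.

z = ln(59/21) / ln(5880/192) = 1.0330 / 3.4218 = 0.3019
S_new/S_old = (A_new/A_old)^z = 0.09^0.3019 = exp(0.3019 × -2.4079) = 0.4834

48.3%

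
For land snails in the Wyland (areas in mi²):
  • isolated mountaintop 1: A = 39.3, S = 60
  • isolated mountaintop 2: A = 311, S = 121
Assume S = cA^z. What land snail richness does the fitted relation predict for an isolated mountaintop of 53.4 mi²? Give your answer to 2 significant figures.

67

z = ln(121/60) / ln(311/39.3) = 0.7014 / 2.0686 = 0.3391
c = 60 / 39.3^0.3391 = 60 / 3.473 = 17.28
S₃ = 17.28 × 53.4^0.3391 = 17.28 × 3.853 ≈ 66.57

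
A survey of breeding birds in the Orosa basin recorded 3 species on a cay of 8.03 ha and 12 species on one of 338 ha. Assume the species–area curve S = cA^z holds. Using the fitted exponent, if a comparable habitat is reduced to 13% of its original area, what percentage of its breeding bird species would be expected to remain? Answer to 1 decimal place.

46.9%

z = ln(12/3) / ln(338/8.03) = 1.3863 / 3.7399 = 0.3707
S_new/S_old = (A_new/A_old)^z = 0.13^0.3707 = exp(0.3707 × -2.0402) = 0.4694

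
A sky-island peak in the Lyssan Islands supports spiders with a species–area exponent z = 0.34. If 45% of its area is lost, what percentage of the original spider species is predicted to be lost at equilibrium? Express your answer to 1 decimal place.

S_new/S_old = (A_new/A_old)^z = 0.55^0.34
= exp(0.34 × ln 0.55) = exp(0.34 × -0.5978) = exp(-0.2033) ≈ 0.8161
Fraction lost = 1 − 0.8161 = 0.1839

18.4%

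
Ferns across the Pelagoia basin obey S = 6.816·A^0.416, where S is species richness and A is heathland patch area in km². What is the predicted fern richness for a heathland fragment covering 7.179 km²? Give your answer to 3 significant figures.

15.5

S = 6.816 × 7.179^0.416
ln S = ln 6.816 + 0.416 × ln 7.179 = 1.9193 + 0.416 × 1.9712 = 2.7393
S = e^2.7393 ≈ 15.48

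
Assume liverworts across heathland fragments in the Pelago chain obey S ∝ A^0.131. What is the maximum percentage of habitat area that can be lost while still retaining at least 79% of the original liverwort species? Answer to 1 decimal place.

Need (A_new/A_old)^0.131 = 0.79, so A_new/A_old = 0.79^(1/0.131) = 0.79^7.634
ln(A_new/A_old) = ln 0.79 / 0.131 = -0.2357 / 0.131 = -1.7994
A_new/A_old = e^-1.7994 ≈ 0.1654
Fraction that can be lost = 1 − 0.1654 = 0.8346

83.5%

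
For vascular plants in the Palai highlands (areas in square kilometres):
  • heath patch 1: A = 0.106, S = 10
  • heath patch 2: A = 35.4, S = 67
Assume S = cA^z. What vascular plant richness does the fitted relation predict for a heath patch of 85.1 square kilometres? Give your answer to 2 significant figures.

z = ln(67/10) / ln(35.4/0.106) = 1.9021 / 5.8110 = 0.3273
c = 10 / 0.106^0.3273 = 10 / 0.4797 = 20.85
S₃ = 20.85 × 85.1^0.3273 = 20.85 × 4.283 ≈ 89.28

89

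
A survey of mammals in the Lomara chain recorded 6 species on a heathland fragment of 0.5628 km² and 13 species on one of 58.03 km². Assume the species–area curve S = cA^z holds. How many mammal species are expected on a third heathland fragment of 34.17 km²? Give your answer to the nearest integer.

z = ln(13/6) / ln(58.03/0.5628) = 0.7732 / 4.6358 = 0.1668
c = 6 / 0.5628^0.1668 = 6 / 0.9086 = 6.604
S₃ = 6.604 × 34.17^0.1668 = 6.604 × 1.802 ≈ 11.9

12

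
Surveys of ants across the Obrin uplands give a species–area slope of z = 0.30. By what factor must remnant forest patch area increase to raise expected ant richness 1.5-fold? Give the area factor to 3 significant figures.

(A₂/A₁)^0.3 = 1.5, so A₂/A₁ = 1.5^(1/0.3) = 1.5^3.333
ln(A₂/A₁) = ln 1.5 / 0.3 = 0.4055 / 0.3 = 1.3516
A₂/A₁ = e^1.3516 ≈ 3.863

3.86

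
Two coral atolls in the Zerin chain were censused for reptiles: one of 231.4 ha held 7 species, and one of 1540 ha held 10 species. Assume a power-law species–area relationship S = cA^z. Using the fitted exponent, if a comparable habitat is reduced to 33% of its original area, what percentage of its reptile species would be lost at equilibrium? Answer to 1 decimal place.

z = ln(10/7) / ln(1540/231.4) = 0.3567 / 1.8954 = 0.1882
S_new/S_old = (A_new/A_old)^z = 0.33^0.1882 = exp(0.1882 × -1.1087) = 0.8117
Fraction lost = 1 − 0.8117 = 0.1883

18.8%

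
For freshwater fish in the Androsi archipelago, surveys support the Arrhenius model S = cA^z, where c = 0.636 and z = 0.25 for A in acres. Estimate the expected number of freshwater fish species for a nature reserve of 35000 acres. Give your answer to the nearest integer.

9

S = 0.636 × 35000^0.25
ln S = ln 0.636 + 0.25 × ln 35000 = -0.4526 + 0.25 × 10.4631 = 2.1632
S = e^2.1632 ≈ 8.699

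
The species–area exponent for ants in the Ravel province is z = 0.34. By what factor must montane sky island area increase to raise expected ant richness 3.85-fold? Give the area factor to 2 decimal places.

(A₂/A₁)^0.34 = 3.85, so A₂/A₁ = 3.85^(1/0.34) = 3.85^2.941
ln(A₂/A₁) = ln 3.85 / 0.34 = 1.3481 / 0.34 = 3.9649
A₂/A₁ = e^3.9649 ≈ 52.72

52.72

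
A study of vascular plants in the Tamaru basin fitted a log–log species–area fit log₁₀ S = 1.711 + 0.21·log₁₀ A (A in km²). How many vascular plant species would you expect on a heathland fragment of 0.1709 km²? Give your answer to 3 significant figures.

S = 51.4 × 0.1709^0.21
ln S = ln 51.4 + 0.21 × ln 0.1709 = 3.9397 + 0.21 × -1.7667 = 3.5687
S = e^3.5687 ≈ 35.47

35.5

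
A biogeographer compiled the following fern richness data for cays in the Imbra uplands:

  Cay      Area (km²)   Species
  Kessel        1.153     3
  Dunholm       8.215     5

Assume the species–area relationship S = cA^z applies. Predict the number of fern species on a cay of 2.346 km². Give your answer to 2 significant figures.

z = ln(5/3) / ln(8.215/1.153) = 0.5108 / 1.9636 = 0.2601
c = 3 / 1.153^0.2601 = 3 / 1.038 = 2.891
S₃ = 2.891 × 2.346^0.2601 = 2.891 × 1.248 ≈ 3.609

3.6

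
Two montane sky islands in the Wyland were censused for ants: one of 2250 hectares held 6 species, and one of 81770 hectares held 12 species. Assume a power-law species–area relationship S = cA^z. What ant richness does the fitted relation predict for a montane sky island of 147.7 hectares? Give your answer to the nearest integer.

z = ln(12/6) / ln(81770/2250) = 0.6931 / 3.5930 = 0.1929
c = 6 / 2250^0.1929 = 6 / 4.433 = 1.353
S₃ = 1.353 × 147.7^0.1929 = 1.353 × 2.621 ≈ 3.548

4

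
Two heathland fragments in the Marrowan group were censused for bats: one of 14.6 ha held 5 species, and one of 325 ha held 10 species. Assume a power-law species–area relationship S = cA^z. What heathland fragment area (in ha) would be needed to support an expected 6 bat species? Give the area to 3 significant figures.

33.0 ha

z = ln(10/5) / ln(325/14.6) = 0.6931 / 3.1028 = 0.2234
c = 5 / 14.6^0.2234 = 5 / 1.82 = 2.747
A = (6/2.747)^(1/0.2234) ⇒ ln A = ln(2.184)/0.2234 = 3.4972
A = e^3.4972 ≈ 33.02 ha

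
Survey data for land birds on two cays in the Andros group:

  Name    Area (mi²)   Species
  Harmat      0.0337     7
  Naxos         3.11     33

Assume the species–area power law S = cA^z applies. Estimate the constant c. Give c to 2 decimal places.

z = ln(S₂/S₁) / ln(A₂/A₁) = ln(33/7) / ln(3.11/0.0337) = 1.5506 / 4.5249 = 0.3427
c = S₁ / A₁^z = 7 / 0.0337^0.3427 = 7 / 0.3129 = 22.37

22.37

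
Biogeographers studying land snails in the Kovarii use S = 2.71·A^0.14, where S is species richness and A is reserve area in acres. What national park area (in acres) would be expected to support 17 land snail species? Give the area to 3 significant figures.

497000 acres

17 = 2.71 × A^0.14  ⇒  A^0.14 = 17/2.71 = 6.273
ln A = ln(6.273) / 0.14 = 1.8363 / 0.14 = 13.1162
A = e^13.1162 ≈ 496916 acres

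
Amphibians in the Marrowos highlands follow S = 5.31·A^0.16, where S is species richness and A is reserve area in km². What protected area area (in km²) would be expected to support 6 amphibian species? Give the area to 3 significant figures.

2.15 km²

6 = 5.31 × A^0.16  ⇒  A^0.16 = 6/5.31 = 1.13
ln A = ln(1.13) / 0.16 = 0.1222 / 0.16 = 0.7635
A = e^0.7635 ≈ 2.146 km²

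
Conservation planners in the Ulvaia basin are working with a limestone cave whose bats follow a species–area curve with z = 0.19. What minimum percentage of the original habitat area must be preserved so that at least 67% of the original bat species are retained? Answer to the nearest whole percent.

12%

Need (A_new/A_old)^0.19 = 0.67, so A_new/A_old = 0.67^(1/0.19) = 0.67^5.263
ln(A_new/A_old) = ln 0.67 / 0.19 = -0.4005 / 0.19 = -2.1078
A_new/A_old = e^-2.1078 ≈ 0.1215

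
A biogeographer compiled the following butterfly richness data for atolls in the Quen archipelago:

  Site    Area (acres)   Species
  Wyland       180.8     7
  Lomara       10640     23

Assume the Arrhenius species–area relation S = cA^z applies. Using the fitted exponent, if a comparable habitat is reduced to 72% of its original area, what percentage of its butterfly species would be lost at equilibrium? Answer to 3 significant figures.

z = ln(23/7) / ln(10640/180.8) = 1.1896 / 4.0750 = 0.2919
S_new/S_old = (A_new/A_old)^z = 0.72^0.2919 = exp(0.2919 × -0.3285) = 0.9086
Fraction lost = 1 − 0.9086 = 0.09144

9.14%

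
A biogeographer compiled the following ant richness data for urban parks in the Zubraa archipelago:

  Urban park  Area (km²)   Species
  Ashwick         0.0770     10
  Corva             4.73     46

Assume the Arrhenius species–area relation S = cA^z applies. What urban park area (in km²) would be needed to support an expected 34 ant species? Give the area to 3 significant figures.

2.09 km²

z = ln(46/10) / ln(4.73/0.077) = 1.5261 / 4.1179 = 0.3706
c = 10 / 0.077^0.3706 = 10 / 0.3867 = 25.86
A = (34/25.86)^(1/0.3706) ⇒ ln A = ln(1.315)/0.3706 = 0.7383
A = e^0.7383 ≈ 2.092 km²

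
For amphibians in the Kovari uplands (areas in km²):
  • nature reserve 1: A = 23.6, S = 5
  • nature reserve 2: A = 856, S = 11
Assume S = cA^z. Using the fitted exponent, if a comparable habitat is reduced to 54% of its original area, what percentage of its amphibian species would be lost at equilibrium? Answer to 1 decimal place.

z = ln(11/5) / ln(856/23.6) = 0.7885 / 3.5910 = 0.2196
S_new/S_old = (A_new/A_old)^z = 0.54^0.2196 = exp(0.2196 × -0.6162) = 0.8735
Fraction lost = 1 − 0.8735 = 0.1265

12.7%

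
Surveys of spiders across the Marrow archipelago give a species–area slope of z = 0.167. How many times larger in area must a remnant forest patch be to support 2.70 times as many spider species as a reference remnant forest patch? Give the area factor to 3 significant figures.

(A₂/A₁)^0.167 = 2.7, so A₂/A₁ = 2.7^(1/0.167) = 2.7^5.988
ln(A₂/A₁) = ln 2.7 / 0.167 = 0.9933 / 0.167 = 5.9476
A₂/A₁ = e^5.9476 ≈ 382.8

383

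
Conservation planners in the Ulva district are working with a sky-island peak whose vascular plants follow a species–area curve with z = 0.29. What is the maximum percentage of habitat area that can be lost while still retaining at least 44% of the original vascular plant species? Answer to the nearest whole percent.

Need (A_new/A_old)^0.29 = 0.44, so A_new/A_old = 0.44^(1/0.29) = 0.44^3.448
ln(A_new/A_old) = ln 0.44 / 0.29 = -0.8210 / 0.29 = -2.8310
A_new/A_old = e^-2.8310 ≈ 0.05896
Fraction that can be lost = 1 − 0.05896 = 0.941

94%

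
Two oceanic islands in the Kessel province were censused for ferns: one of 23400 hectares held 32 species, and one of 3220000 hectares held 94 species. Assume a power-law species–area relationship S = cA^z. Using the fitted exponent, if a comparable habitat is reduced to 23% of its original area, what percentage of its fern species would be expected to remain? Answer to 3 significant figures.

72.5%

z = ln(94/32) / ln(3220000/23400) = 1.0776 / 4.9244 = 0.2188
S_new/S_old = (A_new/A_old)^z = 0.23^0.2188 = exp(0.2188 × -1.4697) = 0.725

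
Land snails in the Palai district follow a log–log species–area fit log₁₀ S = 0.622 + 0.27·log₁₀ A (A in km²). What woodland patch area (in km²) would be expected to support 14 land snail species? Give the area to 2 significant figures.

14 = 4.188 × A^0.27  ⇒  A^0.27 = 14/4.188 = 3.343
ln A = ln(3.343) / 0.27 = 1.2068 / 0.27 = 4.4698
A = e^4.4698 ≈ 87.34 km²

87 km²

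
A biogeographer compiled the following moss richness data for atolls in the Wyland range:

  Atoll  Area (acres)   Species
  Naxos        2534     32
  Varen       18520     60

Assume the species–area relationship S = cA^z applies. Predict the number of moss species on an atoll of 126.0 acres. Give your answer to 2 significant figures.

12

z = ln(60/32) / ln(18520/2534) = 0.6286 / 1.9891 = 0.3160
c = 32 / 2534^0.3160 = 32 / 11.9 = 2.688
S₃ = 2.688 × 126^0.3160 = 2.688 × 4.611 ≈ 12.39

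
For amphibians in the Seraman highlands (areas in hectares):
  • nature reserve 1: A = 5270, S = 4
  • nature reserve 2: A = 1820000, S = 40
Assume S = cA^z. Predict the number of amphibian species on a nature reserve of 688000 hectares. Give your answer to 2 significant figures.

27

z = ln(40/4) / ln(1820000/5270) = 2.3026 / 5.8446 = 0.3940
c = 4 / 5270^0.3940 = 4 / 29.26 = 0.1367
S₃ = 0.1367 × 688000^0.3940 = 0.1367 × 199.5 ≈ 27.27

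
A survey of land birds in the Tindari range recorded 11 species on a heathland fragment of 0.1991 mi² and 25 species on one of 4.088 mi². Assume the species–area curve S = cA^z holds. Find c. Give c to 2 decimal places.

z = ln(S₂/S₁) / ln(A₂/A₁) = ln(25/11) / ln(4.088/0.1991) = 0.8210 / 3.0220 = 0.2717
c = S₁ / A₁^z = 11 / 0.1991^0.2717 = 11 / 0.645 = 17.05

17.05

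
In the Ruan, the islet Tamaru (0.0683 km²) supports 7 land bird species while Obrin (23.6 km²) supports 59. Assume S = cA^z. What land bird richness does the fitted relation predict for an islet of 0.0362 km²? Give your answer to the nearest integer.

6

z = ln(59/7) / ln(23.6/0.0683) = 2.1316 / 5.8451 = 0.3647
c = 7 / 0.0683^0.3647 = 7 / 0.3758 = 18.63
S₃ = 18.63 × 0.0362^0.3647 = 18.63 × 0.2981 ≈ 5.553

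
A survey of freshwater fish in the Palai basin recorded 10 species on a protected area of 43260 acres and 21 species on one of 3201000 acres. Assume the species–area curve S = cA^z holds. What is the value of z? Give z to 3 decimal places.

Taking logs: ln S = ln c + z ln A, so z = (ln S₂ − ln S₁)/(ln A₂ − ln A₁).
z = ln(21/10) / ln(3201000/43260) = ln(2.1) / ln(73.99) = 0.7419 / 4.3040 = 0.1724

0.172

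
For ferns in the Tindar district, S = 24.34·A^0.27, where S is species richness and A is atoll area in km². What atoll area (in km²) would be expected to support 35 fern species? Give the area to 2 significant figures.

3.8 km²

35 = 24.34 × A^0.27  ⇒  A^0.27 = 35/24.34 = 1.438
ln A = ln(1.438) / 0.27 = 0.3632 / 0.27 = 1.3453
A = e^1.3453 ≈ 3.839 km²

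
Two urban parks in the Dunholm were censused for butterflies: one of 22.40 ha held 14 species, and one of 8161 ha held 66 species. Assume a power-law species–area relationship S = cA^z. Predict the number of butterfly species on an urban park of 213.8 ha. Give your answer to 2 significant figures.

z = ln(66/14) / ln(8161/22.4) = 1.5506 / 5.8981 = 0.2629
c = 14 / 22.4^0.2629 = 14 / 2.265 = 6.182
S₃ = 6.182 × 213.8^0.2629 = 6.182 × 4.098 ≈ 25.33

25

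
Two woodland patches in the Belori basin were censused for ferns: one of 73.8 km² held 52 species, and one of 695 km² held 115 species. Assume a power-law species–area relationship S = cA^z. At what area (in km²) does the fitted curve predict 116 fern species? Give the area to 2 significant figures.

710 km²

z = ln(115/52) / ln(695/73.8) = 0.7937 / 2.2426 = 0.3539
c = 52 / 73.8^0.3539 = 52 / 4.583 = 11.35
A = (116/11.35)^(1/0.3539) ⇒ ln A = ln(10.22)/0.3539 = 6.5684
A = e^6.5684 ≈ 712.2 km²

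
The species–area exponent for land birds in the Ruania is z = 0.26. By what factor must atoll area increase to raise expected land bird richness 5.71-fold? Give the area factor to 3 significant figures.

813

(A₂/A₁)^0.26 = 5.71, so A₂/A₁ = 5.71^(1/0.26) = 5.71^3.846
ln(A₂/A₁) = ln 5.71 / 0.26 = 1.7422 / 0.26 = 6.7008
A₂/A₁ = e^6.7008 ≈ 813.1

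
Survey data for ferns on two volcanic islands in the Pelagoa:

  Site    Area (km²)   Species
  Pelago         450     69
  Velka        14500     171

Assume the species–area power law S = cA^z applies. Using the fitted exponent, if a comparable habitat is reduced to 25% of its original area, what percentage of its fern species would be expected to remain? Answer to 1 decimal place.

z = ln(171/69) / ln(14500/450) = 0.9076 / 3.4727 = 0.2613
S_new/S_old = (A_new/A_old)^z = 0.25^0.2613 = exp(0.2613 × -1.3863) = 0.6961

69.6%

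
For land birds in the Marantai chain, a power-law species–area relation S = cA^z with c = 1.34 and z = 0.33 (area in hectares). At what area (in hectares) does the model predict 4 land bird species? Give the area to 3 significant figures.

4 = 1.34 × A^0.33  ⇒  A^0.33 = 4/1.34 = 2.985
ln A = ln(2.985) / 0.33 = 1.0936 / 0.33 = 3.3140
A = e^3.3140 ≈ 27.5 hectares

27.5 hectares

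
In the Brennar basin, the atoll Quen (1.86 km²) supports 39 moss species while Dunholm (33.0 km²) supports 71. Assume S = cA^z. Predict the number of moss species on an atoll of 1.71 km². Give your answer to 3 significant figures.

38.3

z = ln(71/39) / ln(33/1.86) = 0.5991 / 2.8759 = 0.2083
c = 39 / 1.86^0.2083 = 39 / 1.138 = 34.27
S₃ = 34.27 × 1.71^0.2083 = 34.27 × 1.118 ≈ 38.32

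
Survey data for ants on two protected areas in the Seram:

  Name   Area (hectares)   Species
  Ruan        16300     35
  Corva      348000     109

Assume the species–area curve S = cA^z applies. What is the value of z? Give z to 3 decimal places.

Taking logs: ln S = ln c + z ln A, so z = (ln S₂ − ln S₁)/(ln A₂ − ln A₁).
z = ln(109/35) / ln(348000/16300) = ln(3.114) / ln(21.35) = 1.1360 / 3.0610 = 0.3711

0.371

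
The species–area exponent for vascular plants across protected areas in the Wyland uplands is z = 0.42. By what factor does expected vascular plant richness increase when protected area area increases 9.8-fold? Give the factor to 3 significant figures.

S₂/S₁ = (A₂/A₁)^z = 9.8^0.42
ln(S₂/S₁) = 0.42 × ln 9.8 = 0.42 × 2.2824 = 0.9586
S₂/S₁ = e^0.9586 ≈ 2.608

2.61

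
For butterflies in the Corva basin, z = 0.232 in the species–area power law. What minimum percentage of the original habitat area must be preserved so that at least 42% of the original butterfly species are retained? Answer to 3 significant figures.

Need (A_new/A_old)^0.232 = 0.42, so A_new/A_old = 0.42^(1/0.232) = 0.42^4.31
ln(A_new/A_old) = ln 0.42 / 0.232 = -0.8675 / 0.232 = -3.7392
A_new/A_old = e^-3.7392 ≈ 0.02377

2.38%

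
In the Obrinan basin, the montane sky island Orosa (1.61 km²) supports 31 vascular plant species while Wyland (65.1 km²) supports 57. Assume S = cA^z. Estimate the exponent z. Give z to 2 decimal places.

Taking logs: ln S = ln c + z ln A, so z = (ln S₂ − ln S₁)/(ln A₂ − ln A₁).
z = ln(57/31) / ln(65.1/1.61) = ln(1.839) / ln(40.43) = 0.6091 / 3.6997 = 0.1646

0.16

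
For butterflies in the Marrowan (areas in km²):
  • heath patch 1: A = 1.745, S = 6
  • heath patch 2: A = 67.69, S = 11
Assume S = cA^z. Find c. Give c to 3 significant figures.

5.47

z = ln(S₂/S₁) / ln(A₂/A₁) = ln(11/6) / ln(67.69/1.745) = 0.6061 / 3.6582 = 0.1657
c = S₁ / A₁^z = 6 / 1.745^0.1657 = 6 / 1.097 = 5.471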